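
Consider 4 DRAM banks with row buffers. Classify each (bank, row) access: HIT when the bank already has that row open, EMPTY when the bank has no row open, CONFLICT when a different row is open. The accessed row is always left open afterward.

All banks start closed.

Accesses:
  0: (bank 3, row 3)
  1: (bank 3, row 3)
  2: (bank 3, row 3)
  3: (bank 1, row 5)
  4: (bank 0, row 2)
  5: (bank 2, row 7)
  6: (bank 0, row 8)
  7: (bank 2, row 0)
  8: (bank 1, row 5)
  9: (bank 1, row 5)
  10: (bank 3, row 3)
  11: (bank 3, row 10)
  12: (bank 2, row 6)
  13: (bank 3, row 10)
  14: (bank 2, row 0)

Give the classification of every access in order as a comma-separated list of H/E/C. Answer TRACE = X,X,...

TRACE = E,H,H,E,E,E,C,C,H,H,H,C,C,H,C

#0 (3,3) E
#1 (3,3) H  (was 3)
#2 (3,3) H  (was 3)
#3 (1,5) E
#4 (0,2) E
#5 (2,7) E
#6 (0,8) C  (was 2)
#7 (2,0) C  (was 7)
#8 (1,5) H  (was 5)
#9 (1,5) H  (was 5)
#10 (3,3) H  (was 3)
#11 (3,10) C  (was 3)
#12 (2,6) C  (was 0)
#13 (3,10) H  (was 10)
#14 (2,0) C  (was 6)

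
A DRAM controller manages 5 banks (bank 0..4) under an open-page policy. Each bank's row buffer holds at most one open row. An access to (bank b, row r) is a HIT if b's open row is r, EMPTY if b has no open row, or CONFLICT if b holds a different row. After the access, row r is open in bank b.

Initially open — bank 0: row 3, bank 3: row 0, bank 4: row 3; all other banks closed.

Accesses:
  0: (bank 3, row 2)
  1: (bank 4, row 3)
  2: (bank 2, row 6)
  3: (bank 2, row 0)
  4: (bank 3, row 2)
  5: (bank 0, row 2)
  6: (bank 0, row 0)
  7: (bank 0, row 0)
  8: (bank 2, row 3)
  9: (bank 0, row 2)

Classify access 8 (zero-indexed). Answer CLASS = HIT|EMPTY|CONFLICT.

#0 (3,2) C  (was 0)
#1 (4,3) H  (was 3)
#2 (2,6) E
#3 (2,0) C  (was 6)
#4 (3,2) H  (was 2)
#5 (0,2) C  (was 3)
#6 (0,0) C  (was 2)
#7 (0,0) H  (was 0)
#8 (2,3) C  (was 0)
#9 (0,2) C  (was 0)

CLASS = CONFLICT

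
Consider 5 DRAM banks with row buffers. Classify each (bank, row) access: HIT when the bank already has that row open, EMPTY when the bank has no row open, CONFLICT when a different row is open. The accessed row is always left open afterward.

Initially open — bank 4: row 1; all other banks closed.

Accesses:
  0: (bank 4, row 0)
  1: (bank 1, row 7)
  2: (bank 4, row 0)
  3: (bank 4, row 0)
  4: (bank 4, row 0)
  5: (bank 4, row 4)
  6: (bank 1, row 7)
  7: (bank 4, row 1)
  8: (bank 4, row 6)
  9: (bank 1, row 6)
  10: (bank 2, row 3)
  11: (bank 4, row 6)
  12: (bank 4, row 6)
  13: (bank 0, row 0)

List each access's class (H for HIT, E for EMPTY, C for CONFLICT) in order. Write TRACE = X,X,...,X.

step 0: bank4 1->0 [CONFLICT]
step 1: bank1 None->7 [EMPTY]
step 2: bank4 0->0 [HIT]
step 3: bank4 0->0 [HIT]
step 4: bank4 0->0 [HIT]
step 5: bank4 0->4 [CONFLICT]
step 6: bank1 7->7 [HIT]
step 7: bank4 4->1 [CONFLICT]
step 8: bank4 1->6 [CONFLICT]
step 9: bank1 7->6 [CONFLICT]
step 10: bank2 None->3 [EMPTY]
step 11: bank4 6->6 [HIT]
step 12: bank4 6->6 [HIT]
step 13: bank0 None->0 [EMPTY]

TRACE = C,E,H,H,H,C,H,C,C,C,E,H,H,E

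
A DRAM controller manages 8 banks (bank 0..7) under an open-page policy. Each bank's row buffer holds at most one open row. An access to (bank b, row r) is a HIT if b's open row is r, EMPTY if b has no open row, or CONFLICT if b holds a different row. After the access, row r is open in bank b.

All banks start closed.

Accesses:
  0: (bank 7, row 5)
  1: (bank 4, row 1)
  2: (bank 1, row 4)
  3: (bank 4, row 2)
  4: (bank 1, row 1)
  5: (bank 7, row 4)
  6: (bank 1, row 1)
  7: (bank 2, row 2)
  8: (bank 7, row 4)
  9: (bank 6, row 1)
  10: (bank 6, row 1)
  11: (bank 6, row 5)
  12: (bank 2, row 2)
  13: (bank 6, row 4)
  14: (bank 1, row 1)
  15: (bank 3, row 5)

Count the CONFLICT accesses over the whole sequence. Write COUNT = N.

COUNT = 5

0: bank 7 row 5 — prev None → EMPTY
1: bank 4 row 1 — prev None → EMPTY
2: bank 1 row 4 — prev None → EMPTY
3: bank 4 row 2 — prev 1 → CONFLICT
4: bank 1 row 1 — prev 4 → CONFLICT
5: bank 7 row 4 — prev 5 → CONFLICT
6: bank 1 row 1 — prev 1 → HIT
7: bank 2 row 2 — prev None → EMPTY
8: bank 7 row 4 — prev 4 → HIT
9: bank 6 row 1 — prev None → EMPTY
10: bank 6 row 1 — prev 1 → HIT
11: bank 6 row 5 — prev 1 → CONFLICT
12: bank 2 row 2 — prev 2 → HIT
13: bank 6 row 4 — prev 5 → CONFLICT
14: bank 1 row 1 — prev 1 → HIT
15: bank 3 row 5 — prev None → EMPTY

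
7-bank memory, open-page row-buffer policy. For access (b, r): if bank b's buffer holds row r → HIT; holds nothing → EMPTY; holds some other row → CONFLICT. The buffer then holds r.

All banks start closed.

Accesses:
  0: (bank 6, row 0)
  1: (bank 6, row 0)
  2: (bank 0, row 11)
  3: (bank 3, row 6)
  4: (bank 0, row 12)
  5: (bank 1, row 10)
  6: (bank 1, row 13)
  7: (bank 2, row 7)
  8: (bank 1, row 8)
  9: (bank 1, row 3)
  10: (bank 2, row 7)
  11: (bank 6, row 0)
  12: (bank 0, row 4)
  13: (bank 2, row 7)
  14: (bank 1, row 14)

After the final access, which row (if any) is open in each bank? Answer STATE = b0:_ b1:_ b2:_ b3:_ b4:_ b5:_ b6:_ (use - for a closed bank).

STATE = b0:4 b1:14 b2:7 b3:6 b4:- b5:- b6:0

step 0: bank6 None->0 [EMPTY]
step 1: bank6 0->0 [HIT]
step 2: bank0 None->11 [EMPTY]
step 3: bank3 None->6 [EMPTY]
step 4: bank0 11->12 [CONFLICT]
step 5: bank1 None->10 [EMPTY]
step 6: bank1 10->13 [CONFLICT]
step 7: bank2 None->7 [EMPTY]
step 8: bank1 13->8 [CONFLICT]
step 9: bank1 8->3 [CONFLICT]
step 10: bank2 7->7 [HIT]
step 11: bank6 0->0 [HIT]
step 12: bank0 12->4 [CONFLICT]
step 13: bank2 7->7 [HIT]
step 14: bank1 3->14 [CONFLICT]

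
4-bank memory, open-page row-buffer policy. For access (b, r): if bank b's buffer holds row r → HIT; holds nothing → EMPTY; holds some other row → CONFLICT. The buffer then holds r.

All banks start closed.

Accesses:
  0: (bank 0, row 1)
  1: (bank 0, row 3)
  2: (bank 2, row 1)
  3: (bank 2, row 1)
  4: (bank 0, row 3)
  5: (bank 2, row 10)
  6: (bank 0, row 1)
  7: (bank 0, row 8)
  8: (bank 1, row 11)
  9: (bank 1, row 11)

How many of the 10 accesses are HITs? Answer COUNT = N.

COUNT = 3

  [0] b0 r1: no row ⇒ E
  [1] b0 r3: had r1 ⇒ C
  [2] b2 r1: no row ⇒ E
  [3] b2 r1: had r1 ⇒ H
  [4] b0 r3: had r3 ⇒ H
  [5] b2 r10: had r1 ⇒ C
  [6] b0 r1: had r3 ⇒ C
  [7] b0 r8: had r1 ⇒ C
  [8] b1 r11: no row ⇒ E
  [9] b1 r11: had r11 ⇒ H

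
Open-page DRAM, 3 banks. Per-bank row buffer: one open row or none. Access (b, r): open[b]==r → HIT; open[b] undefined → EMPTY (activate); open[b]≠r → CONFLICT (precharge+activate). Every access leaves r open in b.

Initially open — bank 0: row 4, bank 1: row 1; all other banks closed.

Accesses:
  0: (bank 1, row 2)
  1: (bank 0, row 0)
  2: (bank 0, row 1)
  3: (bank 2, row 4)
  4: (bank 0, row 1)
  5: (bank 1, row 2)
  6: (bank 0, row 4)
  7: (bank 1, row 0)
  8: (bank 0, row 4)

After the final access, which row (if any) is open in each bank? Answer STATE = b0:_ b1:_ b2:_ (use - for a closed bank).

0: bank 1 row 2 — prev 1 → CONFLICT
1: bank 0 row 0 — prev 4 → CONFLICT
2: bank 0 row 1 — prev 0 → CONFLICT
3: bank 2 row 4 — prev None → EMPTY
4: bank 0 row 1 — prev 1 → HIT
5: bank 1 row 2 — prev 2 → HIT
6: bank 0 row 4 — prev 1 → CONFLICT
7: bank 1 row 0 — prev 2 → CONFLICT
8: bank 0 row 4 — prev 4 → HIT

STATE = b0:4 b1:0 b2:4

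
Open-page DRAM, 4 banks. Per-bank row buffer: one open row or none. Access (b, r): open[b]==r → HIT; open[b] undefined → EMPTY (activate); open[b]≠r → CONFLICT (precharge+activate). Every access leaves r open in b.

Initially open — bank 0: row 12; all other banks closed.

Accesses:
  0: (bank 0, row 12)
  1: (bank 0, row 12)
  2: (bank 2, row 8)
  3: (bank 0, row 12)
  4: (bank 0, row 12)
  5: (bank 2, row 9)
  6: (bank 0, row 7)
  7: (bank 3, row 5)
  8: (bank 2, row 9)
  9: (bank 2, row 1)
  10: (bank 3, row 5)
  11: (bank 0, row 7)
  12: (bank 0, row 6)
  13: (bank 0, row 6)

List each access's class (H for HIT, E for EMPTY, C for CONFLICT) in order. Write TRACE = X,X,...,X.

step 0: bank0 12->12 [HIT]
step 1: bank0 12->12 [HIT]
step 2: bank2 None->8 [EMPTY]
step 3: bank0 12->12 [HIT]
step 4: bank0 12->12 [HIT]
step 5: bank2 8->9 [CONFLICT]
step 6: bank0 12->7 [CONFLICT]
step 7: bank3 None->5 [EMPTY]
step 8: bank2 9->9 [HIT]
step 9: bank2 9->1 [CONFLICT]
step 10: bank3 5->5 [HIT]
step 11: bank0 7->7 [HIT]
step 12: bank0 7->6 [CONFLICT]
step 13: bank0 6->6 [HIT]

TRACE = H,H,E,H,H,C,C,E,H,C,H,H,C,H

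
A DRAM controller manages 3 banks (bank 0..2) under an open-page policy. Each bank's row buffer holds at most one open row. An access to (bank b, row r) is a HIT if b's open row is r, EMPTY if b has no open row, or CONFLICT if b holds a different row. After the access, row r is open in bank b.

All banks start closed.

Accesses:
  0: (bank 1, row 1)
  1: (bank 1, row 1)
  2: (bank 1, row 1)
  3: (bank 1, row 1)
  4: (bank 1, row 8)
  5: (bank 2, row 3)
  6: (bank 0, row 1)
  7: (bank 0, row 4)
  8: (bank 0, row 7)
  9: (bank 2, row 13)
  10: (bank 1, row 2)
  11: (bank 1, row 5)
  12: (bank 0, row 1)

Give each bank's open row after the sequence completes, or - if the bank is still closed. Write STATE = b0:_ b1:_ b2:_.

step 0: bank1 None->1 [EMPTY]
step 1: bank1 1->1 [HIT]
step 2: bank1 1->1 [HIT]
step 3: bank1 1->1 [HIT]
step 4: bank1 1->8 [CONFLICT]
step 5: bank2 None->3 [EMPTY]
step 6: bank0 None->1 [EMPTY]
step 7: bank0 1->4 [CONFLICT]
step 8: bank0 4->7 [CONFLICT]
step 9: bank2 3->13 [CONFLICT]
step 10: bank1 8->2 [CONFLICT]
step 11: bank1 2->5 [CONFLICT]
step 12: bank0 7->1 [CONFLICT]

STATE = b0:1 b1:5 b2:13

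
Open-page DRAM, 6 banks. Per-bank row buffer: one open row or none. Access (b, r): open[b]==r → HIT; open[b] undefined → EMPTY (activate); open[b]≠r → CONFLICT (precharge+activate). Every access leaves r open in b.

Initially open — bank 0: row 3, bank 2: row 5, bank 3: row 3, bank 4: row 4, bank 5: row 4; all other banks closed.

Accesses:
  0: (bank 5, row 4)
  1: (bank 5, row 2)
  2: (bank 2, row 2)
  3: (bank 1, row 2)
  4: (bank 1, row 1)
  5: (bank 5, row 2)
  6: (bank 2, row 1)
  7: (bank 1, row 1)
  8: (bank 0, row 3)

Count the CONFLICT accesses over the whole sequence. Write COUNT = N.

#0 (5,4) H  (was 4)
#1 (5,2) C  (was 4)
#2 (2,2) C  (was 5)
#3 (1,2) E
#4 (1,1) C  (was 2)
#5 (5,2) H  (was 2)
#6 (2,1) C  (was 2)
#7 (1,1) H  (was 1)
#8 (0,3) H  (was 3)

COUNT = 4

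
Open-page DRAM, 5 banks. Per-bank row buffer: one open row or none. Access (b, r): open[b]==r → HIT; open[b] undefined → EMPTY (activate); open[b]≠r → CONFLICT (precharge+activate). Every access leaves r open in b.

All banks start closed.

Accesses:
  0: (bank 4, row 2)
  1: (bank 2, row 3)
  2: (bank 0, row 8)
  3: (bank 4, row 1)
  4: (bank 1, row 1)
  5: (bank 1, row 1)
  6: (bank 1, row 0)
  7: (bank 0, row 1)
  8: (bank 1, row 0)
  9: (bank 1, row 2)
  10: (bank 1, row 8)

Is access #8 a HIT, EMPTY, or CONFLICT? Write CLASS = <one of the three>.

CLASS = HIT

#0 (4,2) E
#1 (2,3) E
#2 (0,8) E
#3 (4,1) C  (was 2)
#4 (1,1) E
#5 (1,1) H  (was 1)
#6 (1,0) C  (was 1)
#7 (0,1) C  (was 8)
#8 (1,0) H  (was 0)
#9 (1,2) C  (was 0)
#10 (1,8) C  (was 2)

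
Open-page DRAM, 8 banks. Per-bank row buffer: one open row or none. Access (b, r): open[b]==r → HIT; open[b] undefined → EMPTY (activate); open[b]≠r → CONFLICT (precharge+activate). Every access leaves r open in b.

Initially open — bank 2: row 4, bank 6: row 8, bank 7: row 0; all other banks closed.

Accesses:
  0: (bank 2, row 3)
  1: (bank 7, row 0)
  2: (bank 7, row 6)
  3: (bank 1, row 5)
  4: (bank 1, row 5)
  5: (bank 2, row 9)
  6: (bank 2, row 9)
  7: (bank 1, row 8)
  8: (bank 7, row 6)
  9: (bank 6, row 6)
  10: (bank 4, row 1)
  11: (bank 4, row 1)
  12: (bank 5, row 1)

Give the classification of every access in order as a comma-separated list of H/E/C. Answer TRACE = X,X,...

TRACE = C,H,C,E,H,C,H,C,H,C,E,H,E

#0 (2,3) C  (was 4)
#1 (7,0) H  (was 0)
#2 (7,6) C  (was 0)
#3 (1,5) E
#4 (1,5) H  (was 5)
#5 (2,9) C  (was 3)
#6 (2,9) H  (was 9)
#7 (1,8) C  (was 5)
#8 (7,6) H  (was 6)
#9 (6,6) C  (was 8)
#10 (4,1) E
#11 (4,1) H  (was 1)
#12 (5,1) E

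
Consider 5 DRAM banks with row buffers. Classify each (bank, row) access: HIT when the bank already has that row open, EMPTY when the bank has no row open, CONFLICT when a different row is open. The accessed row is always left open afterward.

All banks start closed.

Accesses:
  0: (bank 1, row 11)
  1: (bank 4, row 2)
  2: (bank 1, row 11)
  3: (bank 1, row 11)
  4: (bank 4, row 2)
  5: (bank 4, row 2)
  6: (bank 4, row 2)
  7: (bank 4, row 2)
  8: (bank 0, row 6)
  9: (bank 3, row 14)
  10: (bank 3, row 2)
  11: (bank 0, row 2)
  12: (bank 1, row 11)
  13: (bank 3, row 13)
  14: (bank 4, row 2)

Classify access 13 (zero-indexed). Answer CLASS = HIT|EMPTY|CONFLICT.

0: bank 1 row 11 — prev None → EMPTY
1: bank 4 row 2 — prev None → EMPTY
2: bank 1 row 11 — prev 11 → HIT
3: bank 1 row 11 — prev 11 → HIT
4: bank 4 row 2 — prev 2 → HIT
5: bank 4 row 2 — prev 2 → HIT
6: bank 4 row 2 — prev 2 → HIT
7: bank 4 row 2 — prev 2 → HIT
8: bank 0 row 6 — prev None → EMPTY
9: bank 3 row 14 — prev None → EMPTY
10: bank 3 row 2 — prev 14 → CONFLICT
11: bank 0 row 2 — prev 6 → CONFLICT
12: bank 1 row 11 — prev 11 → HIT
13: bank 3 row 13 — prev 2 → CONFLICT
14: bank 4 row 2 — prev 2 → HIT

CLASS = CONFLICT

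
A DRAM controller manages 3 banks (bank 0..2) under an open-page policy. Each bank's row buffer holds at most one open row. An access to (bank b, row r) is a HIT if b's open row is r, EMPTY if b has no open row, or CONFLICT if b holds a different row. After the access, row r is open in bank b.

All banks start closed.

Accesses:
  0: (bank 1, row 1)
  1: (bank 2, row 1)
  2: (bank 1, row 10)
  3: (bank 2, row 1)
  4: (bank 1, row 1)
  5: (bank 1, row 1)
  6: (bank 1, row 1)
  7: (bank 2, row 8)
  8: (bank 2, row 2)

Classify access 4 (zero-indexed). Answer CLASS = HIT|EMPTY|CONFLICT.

CLASS = CONFLICT

step 0: bank1 None->1 [EMPTY]
step 1: bank2 None->1 [EMPTY]
step 2: bank1 1->10 [CONFLICT]
step 3: bank2 1->1 [HIT]
step 4: bank1 10->1 [CONFLICT]
step 5: bank1 1->1 [HIT]
step 6: bank1 1->1 [HIT]
step 7: bank2 1->8 [CONFLICT]
step 8: bank2 8->2 [CONFLICT]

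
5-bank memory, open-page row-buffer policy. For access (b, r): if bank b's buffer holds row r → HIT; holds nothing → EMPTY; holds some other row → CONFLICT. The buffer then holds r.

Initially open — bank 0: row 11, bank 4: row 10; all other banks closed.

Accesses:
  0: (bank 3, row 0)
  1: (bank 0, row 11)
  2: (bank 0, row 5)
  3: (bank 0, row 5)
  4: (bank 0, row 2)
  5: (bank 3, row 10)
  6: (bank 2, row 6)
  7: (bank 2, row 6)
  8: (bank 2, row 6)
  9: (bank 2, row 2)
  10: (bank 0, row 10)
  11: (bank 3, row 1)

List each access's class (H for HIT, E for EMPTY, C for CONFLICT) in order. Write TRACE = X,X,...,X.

0: bank 3 row 0 — prev None → EMPTY
1: bank 0 row 11 — prev 11 → HIT
2: bank 0 row 5 — prev 11 → CONFLICT
3: bank 0 row 5 — prev 5 → HIT
4: bank 0 row 2 — prev 5 → CONFLICT
5: bank 3 row 10 — prev 0 → CONFLICT
6: bank 2 row 6 — prev None → EMPTY
7: bank 2 row 6 — prev 6 → HIT
8: bank 2 row 6 — prev 6 → HIT
9: bank 2 row 2 — prev 6 → CONFLICT
10: bank 0 row 10 — prev 2 → CONFLICT
11: bank 3 row 1 — prev 10 → CONFLICT

TRACE = E,H,C,H,C,C,E,H,H,C,C,C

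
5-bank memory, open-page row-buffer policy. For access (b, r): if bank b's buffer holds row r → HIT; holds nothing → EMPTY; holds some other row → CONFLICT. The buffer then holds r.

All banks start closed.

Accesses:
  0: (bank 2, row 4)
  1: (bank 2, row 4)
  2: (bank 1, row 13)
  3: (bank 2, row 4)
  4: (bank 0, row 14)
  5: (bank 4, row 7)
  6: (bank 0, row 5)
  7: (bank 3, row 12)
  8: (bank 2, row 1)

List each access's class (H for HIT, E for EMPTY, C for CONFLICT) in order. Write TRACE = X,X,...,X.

TRACE = E,H,E,H,E,E,C,E,C

step 0: bank2 None->4 [EMPTY]
step 1: bank2 4->4 [HIT]
step 2: bank1 None->13 [EMPTY]
step 3: bank2 4->4 [HIT]
step 4: bank0 None->14 [EMPTY]
step 5: bank4 None->7 [EMPTY]
step 6: bank0 14->5 [CONFLICT]
step 7: bank3 None->12 [EMPTY]
step 8: bank2 4->1 [CONFLICT]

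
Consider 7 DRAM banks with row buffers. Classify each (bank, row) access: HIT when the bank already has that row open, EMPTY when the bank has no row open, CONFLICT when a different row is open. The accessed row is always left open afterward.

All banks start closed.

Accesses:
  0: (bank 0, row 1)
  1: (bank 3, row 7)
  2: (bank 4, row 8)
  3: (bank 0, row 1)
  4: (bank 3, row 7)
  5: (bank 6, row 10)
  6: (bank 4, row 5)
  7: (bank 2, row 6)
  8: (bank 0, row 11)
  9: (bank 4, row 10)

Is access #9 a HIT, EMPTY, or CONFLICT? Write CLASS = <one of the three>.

step 0: bank0 None->1 [EMPTY]
step 1: bank3 None->7 [EMPTY]
step 2: bank4 None->8 [EMPTY]
step 3: bank0 1->1 [HIT]
step 4: bank3 7->7 [HIT]
step 5: bank6 None->10 [EMPTY]
step 6: bank4 8->5 [CONFLICT]
step 7: bank2 None->6 [EMPTY]
step 8: bank0 1->11 [CONFLICT]
step 9: bank4 5->10 [CONFLICT]

CLASS = CONFLICT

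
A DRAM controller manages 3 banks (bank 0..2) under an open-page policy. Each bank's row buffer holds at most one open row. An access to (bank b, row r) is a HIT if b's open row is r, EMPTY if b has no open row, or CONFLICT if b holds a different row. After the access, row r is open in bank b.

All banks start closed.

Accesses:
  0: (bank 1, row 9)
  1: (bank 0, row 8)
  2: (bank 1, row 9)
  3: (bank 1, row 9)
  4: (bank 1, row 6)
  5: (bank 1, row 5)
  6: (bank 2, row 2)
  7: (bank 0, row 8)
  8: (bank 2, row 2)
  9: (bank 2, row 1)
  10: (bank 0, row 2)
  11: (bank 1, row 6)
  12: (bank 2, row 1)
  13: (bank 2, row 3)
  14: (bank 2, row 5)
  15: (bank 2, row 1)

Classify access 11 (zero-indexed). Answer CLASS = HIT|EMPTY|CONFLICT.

CLASS = CONFLICT

  [0] b1 r9: no row ⇒ E
  [1] b0 r8: no row ⇒ E
  [2] b1 r9: had r9 ⇒ H
  [3] b1 r9: had r9 ⇒ H
  [4] b1 r6: had r9 ⇒ C
  [5] b1 r5: had r6 ⇒ C
  [6] b2 r2: no row ⇒ E
  [7] b0 r8: had r8 ⇒ H
  [8] b2 r2: had r2 ⇒ H
  [9] b2 r1: had r2 ⇒ C
  [10] b0 r2: had r8 ⇒ C
  [11] b1 r6: had r5 ⇒ C
  [12] b2 r1: had r1 ⇒ H
  [13] b2 r3: had r1 ⇒ C
  [14] b2 r5: had r3 ⇒ C
  [15] b2 r1: had r5 ⇒ C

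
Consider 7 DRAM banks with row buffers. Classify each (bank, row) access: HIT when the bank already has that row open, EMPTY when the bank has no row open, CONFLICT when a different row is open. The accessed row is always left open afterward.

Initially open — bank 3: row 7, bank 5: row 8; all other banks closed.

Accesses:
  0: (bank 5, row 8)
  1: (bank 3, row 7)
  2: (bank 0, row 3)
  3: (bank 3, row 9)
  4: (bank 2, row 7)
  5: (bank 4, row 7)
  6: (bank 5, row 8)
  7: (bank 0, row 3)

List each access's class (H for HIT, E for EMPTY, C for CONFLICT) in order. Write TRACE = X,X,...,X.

#0 (5,8) H  (was 8)
#1 (3,7) H  (was 7)
#2 (0,3) E
#3 (3,9) C  (was 7)
#4 (2,7) E
#5 (4,7) E
#6 (5,8) H  (was 8)
#7 (0,3) H  (was 3)

TRACE = H,H,E,C,E,E,H,H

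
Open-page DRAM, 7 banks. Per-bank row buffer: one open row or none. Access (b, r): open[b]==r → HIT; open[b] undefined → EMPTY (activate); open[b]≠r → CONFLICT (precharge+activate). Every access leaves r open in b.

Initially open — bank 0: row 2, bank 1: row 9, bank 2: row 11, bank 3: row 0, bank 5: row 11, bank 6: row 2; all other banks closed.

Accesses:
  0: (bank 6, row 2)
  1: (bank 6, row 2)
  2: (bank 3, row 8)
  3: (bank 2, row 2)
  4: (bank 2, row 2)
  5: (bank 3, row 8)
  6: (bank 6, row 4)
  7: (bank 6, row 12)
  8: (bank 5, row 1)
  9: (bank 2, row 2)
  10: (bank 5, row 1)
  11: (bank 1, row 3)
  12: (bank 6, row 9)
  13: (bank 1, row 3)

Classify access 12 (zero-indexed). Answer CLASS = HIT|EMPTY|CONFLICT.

CLASS = CONFLICT

step 0: bank6 2->2 [HIT]
step 1: bank6 2->2 [HIT]
step 2: bank3 0->8 [CONFLICT]
step 3: bank2 11->2 [CONFLICT]
step 4: bank2 2->2 [HIT]
step 5: bank3 8->8 [HIT]
step 6: bank6 2->4 [CONFLICT]
step 7: bank6 4->12 [CONFLICT]
step 8: bank5 11->1 [CONFLICT]
step 9: bank2 2->2 [HIT]
step 10: bank5 1->1 [HIT]
step 11: bank1 9->3 [CONFLICT]
step 12: bank6 12->9 [CONFLICT]
step 13: bank1 3->3 [HIT]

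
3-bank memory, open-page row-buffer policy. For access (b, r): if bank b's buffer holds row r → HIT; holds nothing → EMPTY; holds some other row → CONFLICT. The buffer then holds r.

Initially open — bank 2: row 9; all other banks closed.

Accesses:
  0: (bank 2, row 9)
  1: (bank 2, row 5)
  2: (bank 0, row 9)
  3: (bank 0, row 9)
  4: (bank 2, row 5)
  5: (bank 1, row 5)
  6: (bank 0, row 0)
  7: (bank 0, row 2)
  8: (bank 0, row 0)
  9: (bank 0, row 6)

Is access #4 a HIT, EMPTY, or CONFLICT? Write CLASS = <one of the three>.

  [0] b2 r9: had r9 ⇒ H
  [1] b2 r5: had r9 ⇒ C
  [2] b0 r9: no row ⇒ E
  [3] b0 r9: had r9 ⇒ H
  [4] b2 r5: had r5 ⇒ H
  [5] b1 r5: no row ⇒ E
  [6] b0 r0: had r9 ⇒ C
  [7] b0 r2: had r0 ⇒ C
  [8] b0 r0: had r2 ⇒ C
  [9] b0 r6: had r0 ⇒ C

CLASS = HIT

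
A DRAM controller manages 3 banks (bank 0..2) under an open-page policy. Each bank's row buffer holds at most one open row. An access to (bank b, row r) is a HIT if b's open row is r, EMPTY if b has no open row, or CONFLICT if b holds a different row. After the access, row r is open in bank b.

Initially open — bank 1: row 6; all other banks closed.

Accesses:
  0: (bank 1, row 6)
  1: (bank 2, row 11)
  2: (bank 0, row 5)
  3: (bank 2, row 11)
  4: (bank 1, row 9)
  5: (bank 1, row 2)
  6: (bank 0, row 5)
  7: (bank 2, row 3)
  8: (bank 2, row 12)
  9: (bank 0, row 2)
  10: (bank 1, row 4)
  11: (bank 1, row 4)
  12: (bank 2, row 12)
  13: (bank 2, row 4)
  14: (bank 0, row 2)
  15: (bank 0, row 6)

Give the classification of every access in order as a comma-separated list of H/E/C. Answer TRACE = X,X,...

  [0] b1 r6: had r6 ⇒ H
  [1] b2 r11: no row ⇒ E
  [2] b0 r5: no row ⇒ E
  [3] b2 r11: had r11 ⇒ H
  [4] b1 r9: had r6 ⇒ C
  [5] b1 r2: had r9 ⇒ C
  [6] b0 r5: had r5 ⇒ H
  [7] b2 r3: had r11 ⇒ C
  [8] b2 r12: had r3 ⇒ C
  [9] b0 r2: had r5 ⇒ C
  [10] b1 r4: had r2 ⇒ C
  [11] b1 r4: had r4 ⇒ H
  [12] b2 r12: had r12 ⇒ H
  [13] b2 r4: had r12 ⇒ C
  [14] b0 r2: had r2 ⇒ H
  [15] b0 r6: had r2 ⇒ C

TRACE = H,E,E,H,C,C,H,C,C,C,C,H,H,C,H,C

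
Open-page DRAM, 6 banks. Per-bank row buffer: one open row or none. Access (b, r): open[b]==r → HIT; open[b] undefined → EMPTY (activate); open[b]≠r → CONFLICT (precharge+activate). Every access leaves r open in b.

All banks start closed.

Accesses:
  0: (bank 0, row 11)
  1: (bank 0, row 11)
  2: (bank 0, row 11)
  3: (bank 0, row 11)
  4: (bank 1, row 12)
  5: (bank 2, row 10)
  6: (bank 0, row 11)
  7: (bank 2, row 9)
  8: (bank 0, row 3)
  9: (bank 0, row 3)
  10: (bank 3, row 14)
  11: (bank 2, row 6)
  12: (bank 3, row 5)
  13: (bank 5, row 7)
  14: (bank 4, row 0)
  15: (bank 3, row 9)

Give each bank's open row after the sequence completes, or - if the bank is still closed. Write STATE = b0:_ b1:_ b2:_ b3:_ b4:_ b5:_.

#0 (0,11) E
#1 (0,11) H  (was 11)
#2 (0,11) H  (was 11)
#3 (0,11) H  (was 11)
#4 (1,12) E
#5 (2,10) E
#6 (0,11) H  (was 11)
#7 (2,9) C  (was 10)
#8 (0,3) C  (was 11)
#9 (0,3) H  (was 3)
#10 (3,14) E
#11 (2,6) C  (was 9)
#12 (3,5) C  (was 14)
#13 (5,7) E
#14 (4,0) E
#15 (3,9) C  (was 5)

STATE = b0:3 b1:12 b2:6 b3:9 b4:0 b5:7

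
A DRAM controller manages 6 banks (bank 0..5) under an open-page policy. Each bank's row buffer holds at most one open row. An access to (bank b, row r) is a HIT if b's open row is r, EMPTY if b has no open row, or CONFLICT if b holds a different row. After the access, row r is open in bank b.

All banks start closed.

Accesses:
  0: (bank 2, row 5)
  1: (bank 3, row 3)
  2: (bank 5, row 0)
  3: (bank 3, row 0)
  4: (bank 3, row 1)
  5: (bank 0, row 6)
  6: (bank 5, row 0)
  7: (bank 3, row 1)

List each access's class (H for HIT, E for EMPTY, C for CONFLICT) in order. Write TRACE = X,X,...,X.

TRACE = E,E,E,C,C,E,H,H

step 0: bank2 None->5 [EMPTY]
step 1: bank3 None->3 [EMPTY]
step 2: bank5 None->0 [EMPTY]
step 3: bank3 3->0 [CONFLICT]
step 4: bank3 0->1 [CONFLICT]
step 5: bank0 None->6 [EMPTY]
step 6: bank5 0->0 [HIT]
step 7: bank3 1->1 [HIT]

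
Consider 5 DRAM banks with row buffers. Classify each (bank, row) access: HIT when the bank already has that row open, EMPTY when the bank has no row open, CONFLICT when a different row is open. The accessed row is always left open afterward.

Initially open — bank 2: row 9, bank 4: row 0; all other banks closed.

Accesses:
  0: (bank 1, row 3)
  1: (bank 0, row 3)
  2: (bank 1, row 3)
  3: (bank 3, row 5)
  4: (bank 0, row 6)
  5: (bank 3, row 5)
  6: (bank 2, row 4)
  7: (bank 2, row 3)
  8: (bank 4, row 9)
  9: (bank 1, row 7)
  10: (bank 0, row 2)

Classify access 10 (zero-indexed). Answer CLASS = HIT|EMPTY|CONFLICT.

CLASS = CONFLICT

  [0] b1 r3: no row ⇒ E
  [1] b0 r3: no row ⇒ E
  [2] b1 r3: had r3 ⇒ H
  [3] b3 r5: no row ⇒ E
  [4] b0 r6: had r3 ⇒ C
  [5] b3 r5: had r5 ⇒ H
  [6] b2 r4: had r9 ⇒ C
  [7] b2 r3: had r4 ⇒ C
  [8] b4 r9: had r0 ⇒ C
  [9] b1 r7: had r3 ⇒ C
  [10] b0 r2: had r6 ⇒ C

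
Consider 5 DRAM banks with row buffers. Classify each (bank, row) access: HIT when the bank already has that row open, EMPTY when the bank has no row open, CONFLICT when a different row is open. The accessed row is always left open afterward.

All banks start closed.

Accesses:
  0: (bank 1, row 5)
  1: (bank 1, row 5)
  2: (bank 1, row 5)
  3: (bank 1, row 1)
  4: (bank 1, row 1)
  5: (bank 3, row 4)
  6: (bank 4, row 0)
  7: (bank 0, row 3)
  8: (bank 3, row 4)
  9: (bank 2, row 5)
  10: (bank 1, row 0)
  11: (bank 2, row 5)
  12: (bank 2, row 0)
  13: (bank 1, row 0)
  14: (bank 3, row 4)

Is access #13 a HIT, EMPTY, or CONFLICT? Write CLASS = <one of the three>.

CLASS = HIT

step 0: bank1 None->5 [EMPTY]
step 1: bank1 5->5 [HIT]
step 2: bank1 5->5 [HIT]
step 3: bank1 5->1 [CONFLICT]
step 4: bank1 1->1 [HIT]
step 5: bank3 None->4 [EMPTY]
step 6: bank4 None->0 [EMPTY]
step 7: bank0 None->3 [EMPTY]
step 8: bank3 4->4 [HIT]
step 9: bank2 None->5 [EMPTY]
step 10: bank1 1->0 [CONFLICT]
step 11: bank2 5->5 [HIT]
step 12: bank2 5->0 [CONFLICT]
step 13: bank1 0->0 [HIT]
step 14: bank3 4->4 [HIT]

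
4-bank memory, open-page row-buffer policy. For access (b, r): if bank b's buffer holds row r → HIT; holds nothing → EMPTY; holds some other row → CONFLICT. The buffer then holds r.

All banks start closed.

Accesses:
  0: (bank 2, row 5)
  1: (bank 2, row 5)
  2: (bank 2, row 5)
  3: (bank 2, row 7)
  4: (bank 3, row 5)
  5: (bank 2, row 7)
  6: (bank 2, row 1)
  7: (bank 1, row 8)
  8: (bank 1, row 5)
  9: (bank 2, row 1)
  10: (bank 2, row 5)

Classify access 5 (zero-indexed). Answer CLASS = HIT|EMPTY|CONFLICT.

CLASS = HIT

step 0: bank2 None->5 [EMPTY]
step 1: bank2 5->5 [HIT]
step 2: bank2 5->5 [HIT]
step 3: bank2 5->7 [CONFLICT]
step 4: bank3 None->5 [EMPTY]
step 5: bank2 7->7 [HIT]
step 6: bank2 7->1 [CONFLICT]
step 7: bank1 None->8 [EMPTY]
step 8: bank1 8->5 [CONFLICT]
step 9: bank2 1->1 [HIT]
step 10: bank2 1->5 [CONFLICT]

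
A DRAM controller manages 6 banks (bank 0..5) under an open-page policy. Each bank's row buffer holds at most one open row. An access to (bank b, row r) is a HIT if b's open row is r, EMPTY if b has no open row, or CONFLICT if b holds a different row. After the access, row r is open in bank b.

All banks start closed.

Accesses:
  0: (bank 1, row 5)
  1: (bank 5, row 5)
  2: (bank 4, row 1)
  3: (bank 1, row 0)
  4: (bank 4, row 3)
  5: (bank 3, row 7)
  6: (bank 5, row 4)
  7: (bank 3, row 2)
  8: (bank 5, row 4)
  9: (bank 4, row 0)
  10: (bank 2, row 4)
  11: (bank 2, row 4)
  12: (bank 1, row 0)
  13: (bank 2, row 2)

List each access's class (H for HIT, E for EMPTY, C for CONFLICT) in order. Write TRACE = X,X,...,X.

TRACE = E,E,E,C,C,E,C,C,H,C,E,H,H,C

  [0] b1 r5: no row ⇒ E
  [1] b5 r5: no row ⇒ E
  [2] b4 r1: no row ⇒ E
  [3] b1 r0: had r5 ⇒ C
  [4] b4 r3: had r1 ⇒ C
  [5] b3 r7: no row ⇒ E
  [6] b5 r4: had r5 ⇒ C
  [7] b3 r2: had r7 ⇒ C
  [8] b5 r4: had r4 ⇒ H
  [9] b4 r0: had r3 ⇒ C
  [10] b2 r4: no row ⇒ E
  [11] b2 r4: had r4 ⇒ H
  [12] b1 r0: had r0 ⇒ H
  [13] b2 r2: had r4 ⇒ C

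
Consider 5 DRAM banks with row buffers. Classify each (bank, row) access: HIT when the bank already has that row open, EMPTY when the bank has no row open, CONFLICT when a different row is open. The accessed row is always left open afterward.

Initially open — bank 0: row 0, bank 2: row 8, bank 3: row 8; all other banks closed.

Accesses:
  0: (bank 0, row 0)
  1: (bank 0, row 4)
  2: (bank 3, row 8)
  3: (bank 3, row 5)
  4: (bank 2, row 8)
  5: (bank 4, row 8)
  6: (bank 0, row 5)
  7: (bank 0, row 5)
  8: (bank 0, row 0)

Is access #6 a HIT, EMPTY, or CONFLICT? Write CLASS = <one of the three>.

  [0] b0 r0: had r0 ⇒ H
  [1] b0 r4: had r0 ⇒ C
  [2] b3 r8: had r8 ⇒ H
  [3] b3 r5: had r8 ⇒ C
  [4] b2 r8: had r8 ⇒ H
  [5] b4 r8: no row ⇒ E
  [6] b0 r5: had r4 ⇒ C
  [7] b0 r5: had r5 ⇒ H
  [8] b0 r0: had r5 ⇒ C

CLASS = CONFLICT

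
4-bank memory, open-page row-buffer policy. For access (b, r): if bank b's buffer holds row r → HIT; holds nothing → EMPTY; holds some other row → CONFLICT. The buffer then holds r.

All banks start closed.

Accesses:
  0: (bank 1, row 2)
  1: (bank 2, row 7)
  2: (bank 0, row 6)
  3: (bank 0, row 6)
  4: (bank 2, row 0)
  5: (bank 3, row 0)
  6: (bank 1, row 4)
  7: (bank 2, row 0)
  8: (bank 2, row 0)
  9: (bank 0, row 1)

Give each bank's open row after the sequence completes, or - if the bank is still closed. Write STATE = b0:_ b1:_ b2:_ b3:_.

  [0] b1 r2: no row ⇒ E
  [1] b2 r7: no row ⇒ E
  [2] b0 r6: no row ⇒ E
  [3] b0 r6: had r6 ⇒ H
  [4] b2 r0: had r7 ⇒ C
  [5] b3 r0: no row ⇒ E
  [6] b1 r4: had r2 ⇒ C
  [7] b2 r0: had r0 ⇒ H
  [8] b2 r0: had r0 ⇒ H
  [9] b0 r1: had r6 ⇒ C

STATE = b0:1 b1:4 b2:0 b3:0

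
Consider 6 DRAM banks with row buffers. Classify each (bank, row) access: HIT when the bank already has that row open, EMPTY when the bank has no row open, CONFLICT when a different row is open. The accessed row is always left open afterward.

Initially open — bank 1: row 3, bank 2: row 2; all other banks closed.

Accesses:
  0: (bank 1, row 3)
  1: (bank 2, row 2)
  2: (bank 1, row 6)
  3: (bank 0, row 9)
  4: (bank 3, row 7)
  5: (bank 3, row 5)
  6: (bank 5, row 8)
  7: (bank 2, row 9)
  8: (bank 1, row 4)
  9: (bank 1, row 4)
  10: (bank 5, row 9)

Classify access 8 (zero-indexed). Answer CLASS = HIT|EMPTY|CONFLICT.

0: bank 1 row 3 — prev 3 → HIT
1: bank 2 row 2 — prev 2 → HIT
2: bank 1 row 6 — prev 3 → CONFLICT
3: bank 0 row 9 — prev None → EMPTY
4: bank 3 row 7 — prev None → EMPTY
5: bank 3 row 5 — prev 7 → CONFLICT
6: bank 5 row 8 — prev None → EMPTY
7: bank 2 row 9 — prev 2 → CONFLICT
8: bank 1 row 4 — prev 6 → CONFLICT
9: bank 1 row 4 — prev 4 → HIT
10: bank 5 row 9 — prev 8 → CONFLICT

CLASS = CONFLICT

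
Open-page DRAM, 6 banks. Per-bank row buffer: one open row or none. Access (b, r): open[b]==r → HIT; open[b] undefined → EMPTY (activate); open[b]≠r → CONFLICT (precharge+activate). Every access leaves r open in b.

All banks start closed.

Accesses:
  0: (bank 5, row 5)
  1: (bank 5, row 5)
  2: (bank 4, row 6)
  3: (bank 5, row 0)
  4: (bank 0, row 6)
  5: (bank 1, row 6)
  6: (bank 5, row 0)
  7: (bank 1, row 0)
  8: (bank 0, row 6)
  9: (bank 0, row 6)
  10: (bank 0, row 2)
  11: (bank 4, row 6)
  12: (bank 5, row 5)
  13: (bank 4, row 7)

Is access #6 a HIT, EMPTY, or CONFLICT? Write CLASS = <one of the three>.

CLASS = HIT

0: bank 5 row 5 — prev None → EMPTY
1: bank 5 row 5 — prev 5 → HIT
2: bank 4 row 6 — prev None → EMPTY
3: bank 5 row 0 — prev 5 → CONFLICT
4: bank 0 row 6 — prev None → EMPTY
5: bank 1 row 6 — prev None → EMPTY
6: bank 5 row 0 — prev 0 → HIT
7: bank 1 row 0 — prev 6 → CONFLICT
8: bank 0 row 6 — prev 6 → HIT
9: bank 0 row 6 — prev 6 → HIT
10: bank 0 row 2 — prev 6 → CONFLICT
11: bank 4 row 6 — prev 6 → HIT
12: bank 5 row 5 — prev 0 → CONFLICT
13: bank 4 row 7 — prev 6 → CONFLICT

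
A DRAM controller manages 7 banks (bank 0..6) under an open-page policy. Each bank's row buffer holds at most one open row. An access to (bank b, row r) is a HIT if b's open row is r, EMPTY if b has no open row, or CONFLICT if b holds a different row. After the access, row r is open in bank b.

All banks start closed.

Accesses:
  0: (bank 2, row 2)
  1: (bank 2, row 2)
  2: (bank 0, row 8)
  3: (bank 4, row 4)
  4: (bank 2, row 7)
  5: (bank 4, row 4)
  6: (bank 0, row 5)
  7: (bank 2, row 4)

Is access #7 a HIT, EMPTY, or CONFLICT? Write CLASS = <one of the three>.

#0 (2,2) E
#1 (2,2) H  (was 2)
#2 (0,8) E
#3 (4,4) E
#4 (2,7) C  (was 2)
#5 (4,4) H  (was 4)
#6 (0,5) C  (was 8)
#7 (2,4) C  (was 7)

CLASS = CONFLICT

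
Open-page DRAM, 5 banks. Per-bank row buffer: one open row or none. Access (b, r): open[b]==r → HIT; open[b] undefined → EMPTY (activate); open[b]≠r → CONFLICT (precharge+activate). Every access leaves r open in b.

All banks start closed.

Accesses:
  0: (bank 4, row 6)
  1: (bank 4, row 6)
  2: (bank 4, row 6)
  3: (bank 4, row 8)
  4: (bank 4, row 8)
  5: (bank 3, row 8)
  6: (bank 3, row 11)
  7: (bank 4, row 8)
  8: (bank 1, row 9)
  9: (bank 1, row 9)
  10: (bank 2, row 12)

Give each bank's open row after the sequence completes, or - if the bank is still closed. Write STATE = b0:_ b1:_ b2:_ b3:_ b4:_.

STATE = b0:- b1:9 b2:12 b3:11 b4:8

step 0: bank4 None->6 [EMPTY]
step 1: bank4 6->6 [HIT]
step 2: bank4 6->6 [HIT]
step 3: bank4 6->8 [CONFLICT]
step 4: bank4 8->8 [HIT]
step 5: bank3 None->8 [EMPTY]
step 6: bank3 8->11 [CONFLICT]
step 7: bank4 8->8 [HIT]
step 8: bank1 None->9 [EMPTY]
step 9: bank1 9->9 [HIT]
step 10: bank2 None->12 [EMPTY]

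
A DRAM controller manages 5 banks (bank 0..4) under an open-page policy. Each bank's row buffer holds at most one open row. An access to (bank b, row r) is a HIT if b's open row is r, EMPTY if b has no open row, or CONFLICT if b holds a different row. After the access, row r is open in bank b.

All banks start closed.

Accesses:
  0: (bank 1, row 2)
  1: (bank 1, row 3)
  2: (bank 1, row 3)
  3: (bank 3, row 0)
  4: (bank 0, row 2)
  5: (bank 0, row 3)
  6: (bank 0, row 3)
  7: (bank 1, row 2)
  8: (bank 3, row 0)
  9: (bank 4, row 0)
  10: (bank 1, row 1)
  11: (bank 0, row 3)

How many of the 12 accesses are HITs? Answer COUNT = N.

COUNT = 4

0: bank 1 row 2 — prev None → EMPTY
1: bank 1 row 3 — prev 2 → CONFLICT
2: bank 1 row 3 — prev 3 → HIT
3: bank 3 row 0 — prev None → EMPTY
4: bank 0 row 2 — prev None → EMPTY
5: bank 0 row 3 — prev 2 → CONFLICT
6: bank 0 row 3 — prev 3 → HIT
7: bank 1 row 2 — prev 3 → CONFLICT
8: bank 3 row 0 — prev 0 → HIT
9: bank 4 row 0 — prev None → EMPTY
10: bank 1 row 1 — prev 2 → CONFLICT
11: bank 0 row 3 — prev 3 → HIT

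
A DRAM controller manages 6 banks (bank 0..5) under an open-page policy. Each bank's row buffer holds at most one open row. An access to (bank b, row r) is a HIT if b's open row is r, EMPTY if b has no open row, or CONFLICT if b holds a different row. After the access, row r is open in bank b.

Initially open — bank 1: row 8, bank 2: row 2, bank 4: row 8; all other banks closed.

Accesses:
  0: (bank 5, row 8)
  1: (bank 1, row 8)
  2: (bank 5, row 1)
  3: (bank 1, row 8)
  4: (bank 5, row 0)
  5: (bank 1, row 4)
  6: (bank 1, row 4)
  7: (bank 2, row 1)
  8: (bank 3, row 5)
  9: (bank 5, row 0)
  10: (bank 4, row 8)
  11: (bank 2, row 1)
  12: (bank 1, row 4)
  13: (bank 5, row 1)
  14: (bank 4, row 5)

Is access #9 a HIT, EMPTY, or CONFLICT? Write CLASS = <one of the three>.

step 0: bank5 None->8 [EMPTY]
step 1: bank1 8->8 [HIT]
step 2: bank5 8->1 [CONFLICT]
step 3: bank1 8->8 [HIT]
step 4: bank5 1->0 [CONFLICT]
step 5: bank1 8->4 [CONFLICT]
step 6: bank1 4->4 [HIT]
step 7: bank2 2->1 [CONFLICT]
step 8: bank3 None->5 [EMPTY]
step 9: bank5 0->0 [HIT]
step 10: bank4 8->8 [HIT]
step 11: bank2 1->1 [HIT]
step 12: bank1 4->4 [HIT]
step 13: bank5 0->1 [CONFLICT]
step 14: bank4 8->5 [CONFLICT]

CLASS = HIT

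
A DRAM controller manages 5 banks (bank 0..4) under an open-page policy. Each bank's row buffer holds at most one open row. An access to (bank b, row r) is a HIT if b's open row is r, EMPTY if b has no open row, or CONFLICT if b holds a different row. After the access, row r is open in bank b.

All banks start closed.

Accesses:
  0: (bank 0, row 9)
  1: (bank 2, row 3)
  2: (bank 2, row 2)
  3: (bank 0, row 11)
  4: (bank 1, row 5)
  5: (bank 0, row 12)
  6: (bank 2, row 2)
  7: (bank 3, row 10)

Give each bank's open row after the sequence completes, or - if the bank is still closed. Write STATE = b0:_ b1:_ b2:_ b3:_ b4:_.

  [0] b0 r9: no row ⇒ E
  [1] b2 r3: no row ⇒ E
  [2] b2 r2: had r3 ⇒ C
  [3] b0 r11: had r9 ⇒ C
  [4] b1 r5: no row ⇒ E
  [5] b0 r12: had r11 ⇒ C
  [6] b2 r2: had r2 ⇒ H
  [7] b3 r10: no row ⇒ E

STATE = b0:12 b1:5 b2:2 b3:10 b4:-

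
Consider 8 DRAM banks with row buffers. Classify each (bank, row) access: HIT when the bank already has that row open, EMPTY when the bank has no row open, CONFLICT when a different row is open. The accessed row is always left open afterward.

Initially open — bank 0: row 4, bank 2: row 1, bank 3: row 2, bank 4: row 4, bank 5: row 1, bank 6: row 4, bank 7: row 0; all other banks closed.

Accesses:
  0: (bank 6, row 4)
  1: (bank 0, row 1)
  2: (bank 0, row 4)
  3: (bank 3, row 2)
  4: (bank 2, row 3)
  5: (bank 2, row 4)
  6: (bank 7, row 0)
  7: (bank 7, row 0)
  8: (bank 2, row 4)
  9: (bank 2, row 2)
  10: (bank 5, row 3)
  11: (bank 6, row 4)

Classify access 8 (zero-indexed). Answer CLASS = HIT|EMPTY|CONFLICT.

CLASS = HIT

0: bank 6 row 4 — prev 4 → HIT
1: bank 0 row 1 — prev 4 → CONFLICT
2: bank 0 row 4 — prev 1 → CONFLICT
3: bank 3 row 2 — prev 2 → HIT
4: bank 2 row 3 — prev 1 → CONFLICT
5: bank 2 row 4 — prev 3 → CONFLICT
6: bank 7 row 0 — prev 0 → HIT
7: bank 7 row 0 — prev 0 → HIT
8: bank 2 row 4 — prev 4 → HIT
9: bank 2 row 2 — prev 4 → CONFLICT
10: bank 5 row 3 — prev 1 → CONFLICT
11: bank 6 row 4 — prev 4 → HIT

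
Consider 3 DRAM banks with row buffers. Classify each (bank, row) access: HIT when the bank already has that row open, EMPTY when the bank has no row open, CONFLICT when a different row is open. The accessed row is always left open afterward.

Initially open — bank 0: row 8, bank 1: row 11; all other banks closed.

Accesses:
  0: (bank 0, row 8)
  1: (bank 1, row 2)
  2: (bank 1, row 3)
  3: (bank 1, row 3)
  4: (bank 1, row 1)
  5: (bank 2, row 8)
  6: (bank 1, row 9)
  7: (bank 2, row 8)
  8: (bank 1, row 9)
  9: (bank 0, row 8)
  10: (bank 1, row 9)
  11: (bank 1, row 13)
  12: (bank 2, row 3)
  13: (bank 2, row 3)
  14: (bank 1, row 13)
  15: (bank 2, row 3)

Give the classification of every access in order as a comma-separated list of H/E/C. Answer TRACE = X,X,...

  [0] b0 r8: had r8 ⇒ H
  [1] b1 r2: had r11 ⇒ C
  [2] b1 r3: had r2 ⇒ C
  [3] b1 r3: had r3 ⇒ H
  [4] b1 r1: had r3 ⇒ C
  [5] b2 r8: no row ⇒ E
  [6] b1 r9: had r1 ⇒ C
  [7] b2 r8: had r8 ⇒ H
  [8] b1 r9: had r9 ⇒ H
  [9] b0 r8: had r8 ⇒ H
  [10] b1 r9: had r9 ⇒ H
  [11] b1 r13: had r9 ⇒ C
  [12] b2 r3: had r8 ⇒ C
  [13] b2 r3: had r3 ⇒ H
  [14] b1 r13: had r13 ⇒ H
  [15] b2 r3: had r3 ⇒ H

TRACE = H,C,C,H,C,E,C,H,H,H,H,C,C,H,H,H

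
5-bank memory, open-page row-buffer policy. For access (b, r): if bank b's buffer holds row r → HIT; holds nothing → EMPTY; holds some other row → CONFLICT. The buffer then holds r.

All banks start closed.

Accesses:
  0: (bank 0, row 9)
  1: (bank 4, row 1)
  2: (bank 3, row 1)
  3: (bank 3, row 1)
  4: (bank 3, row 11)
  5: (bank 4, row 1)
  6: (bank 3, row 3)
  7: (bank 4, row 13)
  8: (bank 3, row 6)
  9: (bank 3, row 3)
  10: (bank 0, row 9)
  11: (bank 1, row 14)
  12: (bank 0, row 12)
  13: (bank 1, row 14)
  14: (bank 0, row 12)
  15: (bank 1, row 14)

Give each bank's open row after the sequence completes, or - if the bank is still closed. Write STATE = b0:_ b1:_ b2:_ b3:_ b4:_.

#0 (0,9) E
#1 (4,1) E
#2 (3,1) E
#3 (3,1) H  (was 1)
#4 (3,11) C  (was 1)
#5 (4,1) H  (was 1)
#6 (3,3) C  (was 11)
#7 (4,13) C  (was 1)
#8 (3,6) C  (was 3)
#9 (3,3) C  (was 6)
#10 (0,9) H  (was 9)
#11 (1,14) E
#12 (0,12) C  (was 9)
#13 (1,14) H  (was 14)
#14 (0,12) H  (was 12)
#15 (1,14) H  (was 14)

STATE = b0:12 b1:14 b2:- b3:3 b4:13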